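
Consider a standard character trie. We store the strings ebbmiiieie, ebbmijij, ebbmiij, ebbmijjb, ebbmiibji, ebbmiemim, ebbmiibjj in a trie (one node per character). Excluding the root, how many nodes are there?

24

Count nodes per top-level branch (shared prefixes stored once):
  'e'-branch (ebbmiemim, ebbmiibji, ebbmiibjj, ebbmiiieie, ebbmiij, ebbmijij, ebbmijjb): 24 nodes
Sum: 24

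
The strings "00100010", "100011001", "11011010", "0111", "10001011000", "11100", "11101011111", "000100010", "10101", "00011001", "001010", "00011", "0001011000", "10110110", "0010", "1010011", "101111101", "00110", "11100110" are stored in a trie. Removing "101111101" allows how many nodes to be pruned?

5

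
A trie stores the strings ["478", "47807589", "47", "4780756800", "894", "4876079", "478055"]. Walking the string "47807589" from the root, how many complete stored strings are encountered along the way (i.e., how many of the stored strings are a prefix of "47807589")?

3

Check each prefix of "47807589" against the stored set — each match is an end-marker on the path.
Prefixes of the query that are stored words: "47", "478", "47807589"
Count: 3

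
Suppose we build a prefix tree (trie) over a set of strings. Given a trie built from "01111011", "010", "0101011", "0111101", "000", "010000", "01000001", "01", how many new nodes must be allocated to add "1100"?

4

No existing word starts with "1", so every character of "1100" needs a new node.
4 − 0 = 4 new nodes.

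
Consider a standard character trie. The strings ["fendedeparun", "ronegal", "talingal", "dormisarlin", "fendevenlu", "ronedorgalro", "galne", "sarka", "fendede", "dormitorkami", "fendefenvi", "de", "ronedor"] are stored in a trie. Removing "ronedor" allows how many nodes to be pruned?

Walk "ronedor" from the leaf back toward the root, removing each node that no remaining word uses.
Every node on "ronedor" is still needed (e.g. by "ronedorgalro"), so nothing is freed.
Nodes removed: 0

0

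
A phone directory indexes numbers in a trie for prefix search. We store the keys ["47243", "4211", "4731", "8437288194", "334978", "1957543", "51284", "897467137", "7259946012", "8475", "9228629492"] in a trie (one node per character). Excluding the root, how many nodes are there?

Count nodes per top-level branch (shared prefixes stored once):
  '1'-branch (1957543): 7 nodes
  '3'-branch (334978): 6 nodes
  '4'-branch (4211, 47243, 4731): 10 nodes
  '5'-branch (51284): 5 nodes
  '7'-branch (7259946012): 10 nodes
  '8'-branch (8437288194, 8475, 897467137): 20 nodes
  '9'-branch (9228629492): 10 nodes
Sum: 68

68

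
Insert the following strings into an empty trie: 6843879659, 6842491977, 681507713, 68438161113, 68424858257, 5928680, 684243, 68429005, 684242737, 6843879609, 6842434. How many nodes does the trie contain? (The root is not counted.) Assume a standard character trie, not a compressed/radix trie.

For each word, the new-node count is its length minus the longest prefix already in the trie:
  "6843879659" → 10 new (6, 8, 4, 3, 8, 7, 9, 6, 5, 9)
  "6842491977" → prefix "684" already present; 7 new (2, 4, 9, 1, 9, 7, 7)
  "681507713" → prefix "68" already present; 7 new (1, 5, 0, 7, 7, 1, 3)
  "68438161113" → prefix "68438" already present; 6 new (1, 6, 1, 1, 1, 3)
  "68424858257" → prefix "68424" already present; 6 new (8, 5, 8, 2, 5, 7)
  "5928680" → 7 new (5, 9, 2, 8, 6, 8, 0)
  "684243" → prefix "68424" already present; 1 new (3)
  "68429005" → prefix "6842" already present; 4 new (9, 0, 0, 5)
  "684242737" → prefix "68424" already present; 4 new (2, 7, 3, 7)
  "6843879609" → prefix "68438796" already present; 2 new (0, 9)
  "6842434" → prefix "684243" already present; 1 new (4)
Total nodes = 10 + 7 + 7 + 6 + 6 + 7 + 1 + 4 + 4 + 2 + 1 = 55

55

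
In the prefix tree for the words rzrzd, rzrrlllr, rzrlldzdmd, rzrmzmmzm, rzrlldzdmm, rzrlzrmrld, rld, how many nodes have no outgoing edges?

7

Leaves are exactly the stored words that no other stored word extends.
Those words: "rld", "rzrlldzdmd", "rzrlldzdmm", "rzrlzrmrld", "rzrmzmmzm", "rzrrlllr", "rzrzd"
Leaf count: 7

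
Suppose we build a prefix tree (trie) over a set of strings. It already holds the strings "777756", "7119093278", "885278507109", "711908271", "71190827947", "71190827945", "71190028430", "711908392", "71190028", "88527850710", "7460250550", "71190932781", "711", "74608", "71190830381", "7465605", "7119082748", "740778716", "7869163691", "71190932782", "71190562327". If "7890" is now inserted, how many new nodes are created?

2

"78" is already a path in the trie; the remaining "90" must be added.
Each of the 2 remaining characters creates one node.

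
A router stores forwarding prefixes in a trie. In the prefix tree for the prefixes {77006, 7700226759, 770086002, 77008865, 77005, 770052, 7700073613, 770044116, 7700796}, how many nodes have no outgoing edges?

8

A leaf is a node with no children — equivalently, the end of a word that is not a proper prefix of any other stored word.
Those words: "7700073613", "7700226759", "770044116", "770052", "77006", "7700796", "770086002", "77008865"
Leaf count: 8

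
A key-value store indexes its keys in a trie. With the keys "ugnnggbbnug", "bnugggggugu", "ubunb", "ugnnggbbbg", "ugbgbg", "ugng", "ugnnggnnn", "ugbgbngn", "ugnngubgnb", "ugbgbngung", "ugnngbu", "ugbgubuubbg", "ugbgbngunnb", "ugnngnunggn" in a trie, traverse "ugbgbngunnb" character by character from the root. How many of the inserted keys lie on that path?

1

Check each prefix of "ugbgbngunnb" against the stored set — each match is an end-marker on the path.
Prefixes of the query that are stored words: "ugbgbngunnb"
Count: 1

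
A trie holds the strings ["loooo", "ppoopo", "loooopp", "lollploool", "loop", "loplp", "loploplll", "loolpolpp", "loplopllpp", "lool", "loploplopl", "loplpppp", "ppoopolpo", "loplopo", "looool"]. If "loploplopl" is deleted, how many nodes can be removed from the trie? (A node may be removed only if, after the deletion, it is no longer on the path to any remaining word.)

3

A node on "loploplopl"'s path can go only if nothing else ends at it or branches off below it.
The suffix "opl" (3 nodes) is used only by "loploplopl"; the node for "loplopl" still has the child "l", so pruning stops there.
Nodes removed: 3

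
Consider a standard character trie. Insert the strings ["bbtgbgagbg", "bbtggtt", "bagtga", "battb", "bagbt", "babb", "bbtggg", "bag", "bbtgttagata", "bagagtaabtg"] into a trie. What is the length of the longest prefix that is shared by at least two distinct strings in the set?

5

The deepest shared node is where two words last agree before diverging.
"bbtggg" and "bbtggtt" agree on "bbtgg" (5 characters) before diverging; nothing deeper is shared.
Longest shared-prefix length: 5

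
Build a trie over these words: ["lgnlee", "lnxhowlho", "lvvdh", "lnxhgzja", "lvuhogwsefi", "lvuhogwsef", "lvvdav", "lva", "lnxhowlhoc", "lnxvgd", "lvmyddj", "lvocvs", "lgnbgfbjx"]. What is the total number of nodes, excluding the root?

53

Count nodes per top-level branch (shared prefixes stored once):
  'l'-branch (lgnbgfbjx, lgnlee, lnxhgzja, lnxhowlho, lnxhowlhoc, lnxvgd, lva, lvmyddj, lvocvs, lvuhogwsef, lvuhogwsefi, lvvdav, lvvdh): 53 nodes
Sum: 53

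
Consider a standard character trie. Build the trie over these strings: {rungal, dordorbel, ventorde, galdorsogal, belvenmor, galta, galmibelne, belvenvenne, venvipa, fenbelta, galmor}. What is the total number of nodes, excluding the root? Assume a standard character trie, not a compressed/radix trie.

71

Trace insertions, counting only characters that open a new branch:
  "rungal" → 6 new (r, u, n, g, a, l)
  "dordorbel" → 9 new (d, o, r, d, o, r, b, e, l)
  "ventorde" → 8 new (v, e, n, t, o, r, d, e)
  "galdorsogal" → 11 new (g, a, l, d, o, r, s, o, g, a, l)
  "belvenmor" → 9 new (b, e, l, v, e, n, m, o, r)
  "galta" → prefix "gal" already present; 2 new (t, a)
  "galmibelne" → prefix "gal" already present; 7 new (m, i, b, e, l, n, e)
  "belvenvenne" → prefix "belven" already present; 5 new (v, e, n, n, e)
  "venvipa" → prefix "ven" already present; 4 new (v, i, p, a)
  "fenbelta" → 8 new (f, e, n, b, e, l, t, a)
  "galmor" → prefix "galm" already present; 2 new (o, r)
Total nodes = 6 + 9 + 8 + 11 + 9 + 2 + 7 + 5 + 4 + 8 + 2 = 71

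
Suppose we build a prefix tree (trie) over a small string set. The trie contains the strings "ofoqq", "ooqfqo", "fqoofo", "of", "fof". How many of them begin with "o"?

Filter for entries beginning with "o":
Matches: "of", "ofoqq", "ooqfqo"
Count: 3

3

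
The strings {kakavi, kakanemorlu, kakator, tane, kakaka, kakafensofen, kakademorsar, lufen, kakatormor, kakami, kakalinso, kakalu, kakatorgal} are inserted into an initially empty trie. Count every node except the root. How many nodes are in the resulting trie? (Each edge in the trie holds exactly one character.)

Insert word by word; a character creates a node only if that edge doesn't already exist:
  "kakavi" → 6 new (k, a, k, a, v, i)
  "kakanemorlu" → prefix "kaka" already present; 7 new (n, e, m, o, r, l, u)
  "kakator" → prefix "kaka" already present; 3 new (t, o, r)
  "tane" → 4 new (t, a, n, e)
  "kakaka" → prefix "kaka" already present; 2 new (k, a)
  "kakafensofen" → prefix "kaka" already present; 8 new (f, e, n, s, o, f, e, n)
  "kakademorsar" → prefix "kaka" already present; 8 new (d, e, m, o, r, s, a, r)
  "lufen" → 5 new (l, u, f, e, n)
  "kakatormor" → prefix "kakator" already present; 3 new (m, o, r)
  "kakami" → prefix "kaka" already present; 2 new (m, i)
  "kakalinso" → prefix "kaka" already present; 5 new (l, i, n, s, o)
  "kakalu" → prefix "kakal" already present; 1 new (u)
  "kakatorgal" → prefix "kakator" already present; 3 new (g, a, l)
Total nodes = 6 + 7 + 3 + 4 + 2 + 8 + 8 + 5 + 3 + 2 + 5 + 1 + 3 = 57

57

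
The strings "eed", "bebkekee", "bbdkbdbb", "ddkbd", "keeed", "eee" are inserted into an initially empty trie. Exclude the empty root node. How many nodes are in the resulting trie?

29

Trace insertions, counting only characters that open a new branch:
  "eed" → 3 new (e, e, d)
  "bebkekee" → 8 new (b, e, b, k, e, k, e, e)
  "bbdkbdbb" → prefix "b" already present; 7 new (b, d, k, b, d, b, b)
  "ddkbd" → 5 new (d, d, k, b, d)
  "keeed" → 5 new (k, e, e, e, d)
  "eee" → prefix "ee" already present; 1 new (e)
Total nodes = 3 + 8 + 7 + 5 + 5 + 1 = 29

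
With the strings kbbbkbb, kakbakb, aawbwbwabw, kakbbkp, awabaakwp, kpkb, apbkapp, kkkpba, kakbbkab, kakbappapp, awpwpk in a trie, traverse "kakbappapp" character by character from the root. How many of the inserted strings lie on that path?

1

Walk "kakbappapp" from the root; an end-of-word marker is hit whenever a stored word is a prefix of "kakbappapp".
Prefixes of the query that are stored words: "kakbappapp"
Count: 1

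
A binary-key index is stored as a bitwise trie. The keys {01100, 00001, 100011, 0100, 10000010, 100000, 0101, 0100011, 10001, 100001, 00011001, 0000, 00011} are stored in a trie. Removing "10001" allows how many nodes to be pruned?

After clearing the end-marker at "10001", prune upward until reaching a node still needed by another word.
Every node on "10001" is still needed (e.g. by "100011"), so nothing is freed.
Nodes removed: 0

0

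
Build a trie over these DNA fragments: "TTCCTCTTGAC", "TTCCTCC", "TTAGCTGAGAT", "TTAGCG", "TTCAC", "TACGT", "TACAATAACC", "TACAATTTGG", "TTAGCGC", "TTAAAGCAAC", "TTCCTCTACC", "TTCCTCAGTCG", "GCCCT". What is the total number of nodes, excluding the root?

Trace insertions, counting only characters that open a new branch:
  "TTCCTCTTGAC" → 11 new (T, T, C, C, T, C, T, T, G, A, C)
  "TTCCTCC" → prefix "TTCCTC" already present; 1 new (C)
  "TTAGCTGAGAT" → prefix "TT" already present; 9 new (A, G, C, T, G, A, G, A, T)
  "TTAGCG" → prefix "TTAGC" already present; 1 new (G)
  "TTCAC" → prefix "TTC" already present; 2 new (A, C)
  "TACGT" → prefix "T" already present; 4 new (A, C, G, T)
  "TACAATAACC" → prefix "TAC" already present; 7 new (A, A, T, A, A, C, C)
  "TACAATTTGG" → prefix "TACAAT" already present; 4 new (T, T, G, G)
  "TTAGCGC" → prefix "TTAGCG" already present; 1 new (C)
  "TTAAAGCAAC" → prefix "TTA" already present; 7 new (A, A, G, C, A, A, C)
  "TTCCTCTACC" → prefix "TTCCTCT" already present; 3 new (A, C, C)
  "TTCCTCAGTCG" → prefix "TTCCTC" already present; 5 new (A, G, T, C, G)
  "GCCCT" → 5 new (G, C, C, C, T)
Total nodes = 11 + 1 + 9 + 1 + 2 + 4 + 7 + 4 + 1 + 7 + 3 + 5 + 5 = 60

60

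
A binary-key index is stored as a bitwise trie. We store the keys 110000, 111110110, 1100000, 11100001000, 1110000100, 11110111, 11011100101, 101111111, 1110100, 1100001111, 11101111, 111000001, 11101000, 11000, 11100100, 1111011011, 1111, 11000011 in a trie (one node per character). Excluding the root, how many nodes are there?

61

Trace insertions, counting only characters that open a new branch:
  "110000" → 6 new (1, 1, 0, 0, 0, 0)
  "111110110" → prefix "11" already present; 7 new (1, 1, 1, 0, 1, 1, 0)
  "1100000" → prefix "110000" already present; 1 new (0)
  "11100001000" → prefix "111" already present; 8 new (0, 0, 0, 0, 1, 0, 0, 0)
  "1110000100" → prefix "1110000100" already present; 0 new (none)
  "11110111" → prefix "1111" already present; 4 new (0, 1, 1, 1)
  "11011100101" → prefix "110" already present; 8 new (1, 1, 1, 0, 0, 1, 0, 1)
  "101111111" → prefix "1" already present; 8 new (0, 1, 1, 1, 1, 1, 1, 1)
  "1110100" → prefix "1110" already present; 3 new (1, 0, 0)
  "1100001111" → prefix "110000" already present; 4 new (1, 1, 1, 1)
  "11101111" → prefix "11101" already present; 3 new (1, 1, 1)
  "111000001" → prefix "1110000" already present; 2 new (0, 1)
  "11101000" → prefix "1110100" already present; 1 new (0)
  "11000" → prefix "11000" already present; 0 new (none)
  "11100100" → prefix "11100" already present; 3 new (1, 0, 0)
  "1111011011" → prefix "1111011" already present; 3 new (0, 1, 1)
  "1111" → prefix "1111" already present; 0 new (none)
  "11000011" → prefix "11000011" already present; 0 new (none)
Total nodes = 6 + 7 + 1 + 8 + 0 + 4 + 8 + 8 + 3 + 4 + 3 + 2 + 1 + 0 + 3 + 3 + 0 + 0 = 61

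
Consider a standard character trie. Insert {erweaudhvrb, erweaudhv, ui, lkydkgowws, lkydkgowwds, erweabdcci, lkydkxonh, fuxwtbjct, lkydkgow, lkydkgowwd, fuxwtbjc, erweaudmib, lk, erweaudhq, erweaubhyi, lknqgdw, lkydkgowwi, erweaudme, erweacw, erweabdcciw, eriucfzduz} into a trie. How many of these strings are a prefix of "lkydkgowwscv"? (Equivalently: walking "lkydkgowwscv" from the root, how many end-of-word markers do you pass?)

Walk "lkydkgowwscv" from the root; an end-of-word marker is hit whenever a stored word is a prefix of "lkydkgowwscv".
Prefixes of the query that are stored words: "lk", "lkydkgow", "lkydkgowws"
Count: 3

3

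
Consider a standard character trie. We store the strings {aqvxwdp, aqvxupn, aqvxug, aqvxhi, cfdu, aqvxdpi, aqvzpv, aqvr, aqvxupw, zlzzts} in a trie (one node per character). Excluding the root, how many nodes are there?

Trace insertions, counting only characters that open a new branch:
  "aqvxwdp" → 7 new (a, q, v, x, w, d, p)
  "aqvxupn" → prefix "aqvx" already present; 3 new (u, p, n)
  "aqvxug" → prefix "aqvxu" already present; 1 new (g)
  "aqvxhi" → prefix "aqvx" already present; 2 new (h, i)
  "cfdu" → 4 new (c, f, d, u)
  "aqvxdpi" → prefix "aqvx" already present; 3 new (d, p, i)
  "aqvzpv" → prefix "aqv" already present; 3 new (z, p, v)
  "aqvr" → prefix "aqv" already present; 1 new (r)
  "aqvxupw" → prefix "aqvxup" already present; 1 new (w)
  "zlzzts" → 6 new (z, l, z, z, t, s)
Total nodes = 7 + 3 + 1 + 2 + 4 + 3 + 3 + 1 + 1 + 6 = 31

31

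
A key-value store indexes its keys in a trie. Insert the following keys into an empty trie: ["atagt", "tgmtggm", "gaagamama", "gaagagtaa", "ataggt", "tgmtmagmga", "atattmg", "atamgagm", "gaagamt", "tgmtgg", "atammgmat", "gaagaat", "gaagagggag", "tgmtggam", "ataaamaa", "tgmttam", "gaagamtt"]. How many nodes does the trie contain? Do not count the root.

Insert word by word; a character creates a node only if that edge doesn't already exist:
  "atagt" → 5 new (a, t, a, g, t)
  "tgmtggm" → 7 new (t, g, m, t, g, g, m)
  "gaagamama" → 9 new (g, a, a, g, a, m, a, m, a)
  "gaagagtaa" → prefix "gaaga" already present; 4 new (g, t, a, a)
  "ataggt" → prefix "atag" already present; 2 new (g, t)
  "tgmtmagmga" → prefix "tgmt" already present; 6 new (m, a, g, m, g, a)
  "atattmg" → prefix "ata" already present; 4 new (t, t, m, g)
  "atamgagm" → prefix "ata" already present; 5 new (m, g, a, g, m)
  "gaagamt" → prefix "gaagam" already present; 1 new (t)
  "tgmtgg" → prefix "tgmtgg" already present; 0 new (none)
  "atammgmat" → prefix "atam" already present; 5 new (m, g, m, a, t)
  "gaagaat" → prefix "gaaga" already present; 2 new (a, t)
  "gaagagggag" → prefix "gaagag" already present; 4 new (g, g, a, g)
  "tgmtggam" → prefix "tgmtgg" already present; 2 new (a, m)
  "ataaamaa" → prefix "ata" already present; 5 new (a, a, m, a, a)
  "tgmttam" → prefix "tgmt" already present; 3 new (t, a, m)
  "gaagamtt" → prefix "gaagamt" already present; 1 new (t)
Total nodes = 5 + 7 + 9 + 4 + 2 + 6 + 4 + 5 + 1 + 0 + 5 + 2 + 4 + 2 + 5 + 3 + 1 = 65

65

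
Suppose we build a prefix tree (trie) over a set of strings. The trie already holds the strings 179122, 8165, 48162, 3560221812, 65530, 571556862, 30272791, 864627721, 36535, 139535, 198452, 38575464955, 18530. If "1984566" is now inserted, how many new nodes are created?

2

"19845" is already a path in the trie; the remaining "66" must be added.
New nodes needed: |"1984566"| − 5 = 7 − 5 = 2.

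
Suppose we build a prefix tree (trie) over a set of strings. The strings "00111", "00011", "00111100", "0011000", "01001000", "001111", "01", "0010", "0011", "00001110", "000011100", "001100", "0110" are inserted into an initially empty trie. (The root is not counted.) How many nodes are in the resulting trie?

30

Insert word by word; a character creates a node only if that edge doesn't already exist:
  "00111" → 5 new (0, 0, 1, 1, 1)
  "00011" → prefix "00" already present; 3 new (0, 1, 1)
  "00111100" → prefix "00111" already present; 3 new (1, 0, 0)
  "0011000" → prefix "0011" already present; 3 new (0, 0, 0)
  "01001000" → prefix "0" already present; 7 new (1, 0, 0, 1, 0, 0, 0)
  "001111" → prefix "001111" already present; 0 new (none)
  "01" → prefix "01" already present; 0 new (none)
  "0010" → prefix "001" already present; 1 new (0)
  "0011" → prefix "0011" already present; 0 new (none)
  "00001110" → prefix "000" already present; 5 new (0, 1, 1, 1, 0)
  "000011100" → prefix "00001110" already present; 1 new (0)
  "001100" → prefix "001100" already present; 0 new (none)
  "0110" → prefix "01" already present; 2 new (1, 0)
Total nodes = 5 + 3 + 3 + 3 + 7 + 0 + 0 + 1 + 0 + 5 + 1 + 0 + 2 = 30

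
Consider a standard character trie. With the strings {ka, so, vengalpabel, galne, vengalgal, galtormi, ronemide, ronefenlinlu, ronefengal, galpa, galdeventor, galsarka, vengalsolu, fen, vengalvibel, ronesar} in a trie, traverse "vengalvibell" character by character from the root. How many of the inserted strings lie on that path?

1

Check each prefix of "vengalvibell" against the stored set — each match is an end-marker on the path.
Prefixes of the query that are stored words: "vengalvibel"
Count: 1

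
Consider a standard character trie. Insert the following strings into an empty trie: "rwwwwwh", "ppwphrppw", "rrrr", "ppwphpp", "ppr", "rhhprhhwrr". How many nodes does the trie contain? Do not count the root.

Count nodes per top-level branch (shared prefixes stored once):
  'p'-branch (ppr, ppwphpp, ppwphrppw): 12 nodes
  'r'-branch (rhhprhhwrr, rrrr, rwwwwwh): 19 nodes
Sum: 31

31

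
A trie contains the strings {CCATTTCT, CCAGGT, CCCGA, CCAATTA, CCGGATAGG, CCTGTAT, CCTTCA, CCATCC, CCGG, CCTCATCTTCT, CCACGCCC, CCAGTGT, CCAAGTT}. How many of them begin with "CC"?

13

Filter for entries beginning with "CC":
Matches: "CCAAGTT", "CCAATTA", "CCACGCCC", "CCAGGT", "CCAGTGT", "CCATCC", "CCATTTCT", "CCCGA", "CCGG", "CCGGATAGG", "CCTCATCTTCT", "CCTGTAT", "CCTTCA"
Count: 13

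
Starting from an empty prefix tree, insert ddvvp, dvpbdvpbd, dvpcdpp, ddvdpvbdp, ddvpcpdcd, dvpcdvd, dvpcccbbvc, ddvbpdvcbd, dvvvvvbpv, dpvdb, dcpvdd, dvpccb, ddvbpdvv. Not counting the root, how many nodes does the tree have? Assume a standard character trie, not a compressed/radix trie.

62

For each word, the new-node count is its length minus the longest prefix already in the trie:
  "ddvvp" → 5 new (d, d, v, v, p)
  "dvpbdvpbd" → prefix "d" already present; 8 new (v, p, b, d, v, p, b, d)
  "dvpcdpp" → prefix "dvp" already present; 4 new (c, d, p, p)
  "ddvdpvbdp" → prefix "ddv" already present; 6 new (d, p, v, b, d, p)
  "ddvpcpdcd" → prefix "ddv" already present; 6 new (p, c, p, d, c, d)
  "dvpcdvd" → prefix "dvpcd" already present; 2 new (v, d)
  "dvpcccbbvc" → prefix "dvpc" already present; 6 new (c, c, b, b, v, c)
  "ddvbpdvcbd" → prefix "ddv" already present; 7 new (b, p, d, v, c, b, d)
  "dvvvvvbpv" → prefix "dv" already present; 7 new (v, v, v, v, b, p, v)
  "dpvdb" → prefix "d" already present; 4 new (p, v, d, b)
  "dcpvdd" → prefix "d" already present; 5 new (c, p, v, d, d)
  "dvpccb" → prefix "dvpcc" already present; 1 new (b)
  "ddvbpdvv" → prefix "ddvbpdv" already present; 1 new (v)
Total nodes = 5 + 8 + 4 + 6 + 6 + 2 + 6 + 7 + 7 + 4 + 5 + 1 + 1 = 62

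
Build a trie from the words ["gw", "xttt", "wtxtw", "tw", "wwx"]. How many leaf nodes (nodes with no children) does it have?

5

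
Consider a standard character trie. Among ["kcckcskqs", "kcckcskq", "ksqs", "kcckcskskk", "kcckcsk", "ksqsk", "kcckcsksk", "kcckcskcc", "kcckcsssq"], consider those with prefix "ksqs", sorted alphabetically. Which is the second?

ksqsk

DFS of the "ksqs" subtree visits, in order: "ksqs", "ksqsk"
The 2nd is ksqsk.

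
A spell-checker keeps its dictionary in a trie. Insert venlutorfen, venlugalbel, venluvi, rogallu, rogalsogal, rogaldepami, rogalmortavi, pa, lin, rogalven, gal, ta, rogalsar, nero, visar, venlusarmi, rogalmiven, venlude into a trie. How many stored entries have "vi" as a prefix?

Traverse to the node for "vi", then collect every word in that subtree.
Words under "vi": visar
Count: 1

1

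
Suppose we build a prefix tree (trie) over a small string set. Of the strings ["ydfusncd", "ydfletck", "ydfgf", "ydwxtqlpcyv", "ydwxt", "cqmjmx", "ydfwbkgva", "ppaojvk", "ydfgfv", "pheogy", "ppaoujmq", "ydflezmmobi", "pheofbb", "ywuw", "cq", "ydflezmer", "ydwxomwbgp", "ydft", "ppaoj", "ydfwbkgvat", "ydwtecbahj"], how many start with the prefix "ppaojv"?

1

Traverse to the node for "ppaojv", then collect every word in that subtree.
Words under "ppaojv": ppaojvk
Count: 1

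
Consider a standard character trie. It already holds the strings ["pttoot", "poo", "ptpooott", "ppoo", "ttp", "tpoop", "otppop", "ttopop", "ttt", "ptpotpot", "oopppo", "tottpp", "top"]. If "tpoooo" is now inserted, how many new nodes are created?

"tpoo" is already a path in the trie; the remaining "oo" must be added.
So 6 − 4 = 2 new nodes.

2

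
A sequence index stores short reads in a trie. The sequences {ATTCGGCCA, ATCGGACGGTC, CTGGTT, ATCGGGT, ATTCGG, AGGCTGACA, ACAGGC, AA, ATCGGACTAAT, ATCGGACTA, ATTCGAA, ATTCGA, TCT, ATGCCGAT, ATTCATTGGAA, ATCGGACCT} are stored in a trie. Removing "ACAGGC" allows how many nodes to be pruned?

5

Walk "ACAGGC" from the leaf back toward the root, removing each node that no remaining word uses.
The suffix "CAGGC" (5 nodes) is used only by "ACAGGC"; the node for "A" still has the child "T", so pruning stops there.
Nodes removed: 5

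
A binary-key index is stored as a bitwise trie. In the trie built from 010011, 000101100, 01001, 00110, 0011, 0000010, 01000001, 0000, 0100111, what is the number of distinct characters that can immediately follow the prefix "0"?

2

Walk "0" from the root, arriving at one node.
Characters that immediately follow "0" among the stored strings: {0, 1}.
That node has 2 child edges.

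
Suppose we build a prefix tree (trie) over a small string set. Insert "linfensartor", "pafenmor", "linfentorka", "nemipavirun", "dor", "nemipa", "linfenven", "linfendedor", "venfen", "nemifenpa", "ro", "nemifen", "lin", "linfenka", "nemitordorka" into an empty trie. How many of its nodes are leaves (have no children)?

12

Leaves are exactly the stored words that no other stored word extends.
Those words: "dor", "linfendedor", "linfenka", "linfensartor", "linfentorka", "linfenven", "nemifenpa", "nemipavirun", "nemitordorka", "pafenmor", "ro", "venfen"
Leaf count: 12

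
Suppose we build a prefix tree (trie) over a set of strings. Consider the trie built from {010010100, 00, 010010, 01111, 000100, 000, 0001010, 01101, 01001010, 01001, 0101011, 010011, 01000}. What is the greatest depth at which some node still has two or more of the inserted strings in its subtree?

8

Look for the deepest trie node that still has at least two words in its subtree.
"01001010" and "010010100" agree on "01001010" (8 characters) before diverging; nothing deeper is shared.
Longest shared-prefix length: 8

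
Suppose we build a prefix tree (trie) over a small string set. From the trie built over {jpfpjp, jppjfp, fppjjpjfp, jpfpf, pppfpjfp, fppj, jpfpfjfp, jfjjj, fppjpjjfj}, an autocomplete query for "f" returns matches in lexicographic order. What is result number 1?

fppj

Words with prefix "f", in lexicographic order: "fppj", "fppjjpjfp", "fppjpjjfj"
The 1st is fppj.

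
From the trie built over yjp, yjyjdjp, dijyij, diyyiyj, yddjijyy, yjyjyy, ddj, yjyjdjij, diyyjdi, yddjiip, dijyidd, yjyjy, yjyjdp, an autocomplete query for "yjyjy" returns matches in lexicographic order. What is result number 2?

yjyjyy

Words with prefix "yjyjy", in lexicographic order: "yjyjy", "yjyjyy"
Position 2: yjyjyy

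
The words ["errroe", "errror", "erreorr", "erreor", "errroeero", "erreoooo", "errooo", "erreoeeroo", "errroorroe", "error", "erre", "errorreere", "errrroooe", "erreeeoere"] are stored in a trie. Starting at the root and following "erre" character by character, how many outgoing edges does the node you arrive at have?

Walk "erre" from the root, arriving at one node.
Characters that immediately follow "erre" among the stored strings: {e, o}.
That node has 2 child edges.

2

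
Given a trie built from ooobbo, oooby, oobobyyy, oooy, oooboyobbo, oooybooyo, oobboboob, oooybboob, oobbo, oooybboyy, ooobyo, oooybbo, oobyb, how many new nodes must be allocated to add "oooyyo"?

2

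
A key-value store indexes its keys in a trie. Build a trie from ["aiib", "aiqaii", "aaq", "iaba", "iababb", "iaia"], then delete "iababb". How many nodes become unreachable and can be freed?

Walk "iababb" from the leaf back toward the root, removing each node that no remaining word uses.
The suffix "bb" (2 nodes) is used only by "iababb"; "iaba" is itself a stored word, so pruning stops there.
Nodes removed: 2

2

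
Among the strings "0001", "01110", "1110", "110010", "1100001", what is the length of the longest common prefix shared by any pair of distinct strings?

The deepest shared node is where two words last agree before diverging.
"1100001" and "110010" agree on "1100" (4 characters) before diverging; nothing deeper is shared.
Longest shared-prefix length: 4

4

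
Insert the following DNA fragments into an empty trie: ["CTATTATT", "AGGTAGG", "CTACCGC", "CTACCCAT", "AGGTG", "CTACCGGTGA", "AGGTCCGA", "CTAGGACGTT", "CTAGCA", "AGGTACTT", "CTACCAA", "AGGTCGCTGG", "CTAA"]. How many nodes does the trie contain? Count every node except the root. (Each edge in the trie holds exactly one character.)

51

For each word, the new-node count is its length minus the longest prefix already in the trie:
  "CTATTATT" → 8 new (C, T, A, T, T, A, T, T)
  "AGGTAGG" → 7 new (A, G, G, T, A, G, G)
  "CTACCGC" → prefix "CTA" already present; 4 new (C, C, G, C)
  "CTACCCAT" → prefix "CTACC" already present; 3 new (C, A, T)
  "AGGTG" → prefix "AGGT" already present; 1 new (G)
  "CTACCGGTGA" → prefix "CTACCG" already present; 4 new (G, T, G, A)
  "AGGTCCGA" → prefix "AGGT" already present; 4 new (C, C, G, A)
  "CTAGGACGTT" → prefix "CTA" already present; 7 new (G, G, A, C, G, T, T)
  "CTAGCA" → prefix "CTAG" already present; 2 new (C, A)
  "AGGTACTT" → prefix "AGGTA" already present; 3 new (C, T, T)
  "CTACCAA" → prefix "CTACC" already present; 2 new (A, A)
  "AGGTCGCTGG" → prefix "AGGTC" already present; 5 new (G, C, T, G, G)
  "CTAA" → prefix "CTA" already present; 1 new (A)
Total nodes = 8 + 7 + 4 + 3 + 1 + 4 + 4 + 7 + 2 + 3 + 2 + 5 + 1 = 51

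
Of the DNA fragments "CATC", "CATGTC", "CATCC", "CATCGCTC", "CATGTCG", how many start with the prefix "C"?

5

Filter for entries beginning with "C":
Matches: "CATC", "CATCC", "CATCGCTC", "CATGTC", "CATGTCG"
Count: 5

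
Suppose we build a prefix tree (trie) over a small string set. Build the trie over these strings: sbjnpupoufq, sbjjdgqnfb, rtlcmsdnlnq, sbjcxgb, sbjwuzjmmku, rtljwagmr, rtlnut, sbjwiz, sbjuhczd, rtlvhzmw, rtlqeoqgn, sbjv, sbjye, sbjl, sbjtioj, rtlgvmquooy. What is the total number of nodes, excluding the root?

Count nodes per top-level branch (shared prefixes stored once):
  'r'-branch (rtlcmsdnlnq, rtlgvmquooy, rtljwagmr, rtlnut, rtlqeoqgn, rtlvhzmw): 39 nodes
  's'-branch (sbjcxgb, sbjjdgqnfb, sbjl, sbjnpupoufq, sbjtioj, sbjuhczd, sbjv, sbjwiz, sbjwuzjmmku, sbjye): 45 nodes
Sum: 84

84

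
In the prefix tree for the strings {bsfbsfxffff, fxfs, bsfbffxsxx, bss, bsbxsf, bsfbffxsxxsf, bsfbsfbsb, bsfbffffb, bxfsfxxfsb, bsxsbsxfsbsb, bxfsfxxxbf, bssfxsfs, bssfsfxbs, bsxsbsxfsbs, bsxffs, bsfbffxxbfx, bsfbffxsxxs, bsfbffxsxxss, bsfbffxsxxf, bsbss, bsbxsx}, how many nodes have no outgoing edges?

Leaves are exactly the stored words that no other stored word extends.
Those words: "bsbss", "bsbxsf", "bsbxsx", "bsfbffffb", "bsfbffxsxxf", "bsfbffxsxxsf", "bsfbffxsxxss", "bsfbffxxbfx", "bsfbsfbsb", "bsfbsfxffff", "bssfsfxbs", "bssfxsfs", "bsxffs", "bsxsbsxfsbsb", "bxfsfxxfsb", "bxfsfxxxbf", "fxfs"
Leaf count: 17

17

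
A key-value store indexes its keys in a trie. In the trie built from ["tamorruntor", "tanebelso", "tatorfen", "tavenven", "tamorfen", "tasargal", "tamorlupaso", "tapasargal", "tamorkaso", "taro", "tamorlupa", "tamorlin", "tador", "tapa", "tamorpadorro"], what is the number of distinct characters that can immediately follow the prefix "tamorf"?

1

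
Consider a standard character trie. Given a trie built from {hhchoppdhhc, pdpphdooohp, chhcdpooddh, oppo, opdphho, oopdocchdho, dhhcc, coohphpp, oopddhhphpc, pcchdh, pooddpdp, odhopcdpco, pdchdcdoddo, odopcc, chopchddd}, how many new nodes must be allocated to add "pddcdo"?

4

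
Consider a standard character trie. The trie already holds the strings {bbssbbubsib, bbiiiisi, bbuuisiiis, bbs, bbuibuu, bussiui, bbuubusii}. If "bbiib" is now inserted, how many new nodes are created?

1

Walking "bbiib" from the root, the first 4 characters ("bbii") follow existing edges; "b" is the first miss.
New nodes needed: |"bbiib"| − 4 = 5 − 4 = 1.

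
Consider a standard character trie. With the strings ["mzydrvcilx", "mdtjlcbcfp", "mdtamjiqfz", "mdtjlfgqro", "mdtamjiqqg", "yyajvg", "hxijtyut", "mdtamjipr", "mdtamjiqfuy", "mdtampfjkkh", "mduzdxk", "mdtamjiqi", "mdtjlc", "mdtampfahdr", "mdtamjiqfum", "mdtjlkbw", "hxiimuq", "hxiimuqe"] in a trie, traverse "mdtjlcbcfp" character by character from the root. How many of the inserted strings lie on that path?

Check each prefix of "mdtjlcbcfp" against the stored set — each match is an end-marker on the path.
Prefixes of the query that are stored words: "mdtjlc", "mdtjlcbcfp"
Count: 2

2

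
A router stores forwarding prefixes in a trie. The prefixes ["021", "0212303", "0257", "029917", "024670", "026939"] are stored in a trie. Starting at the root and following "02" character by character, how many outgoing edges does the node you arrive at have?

Follow the path "02" to its node, then look at its outgoing edges.
Distinct next characters after "02": 1, 4, 5, 6, 9.
That node has 5 child edges.

5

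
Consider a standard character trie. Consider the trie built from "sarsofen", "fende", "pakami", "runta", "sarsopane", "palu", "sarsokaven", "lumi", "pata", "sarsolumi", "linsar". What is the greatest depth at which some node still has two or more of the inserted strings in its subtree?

5

Look for the deepest trie node that still has at least two words in its subtree.
"sarsofen" and "sarsokaven" agree on "sarso" (5 characters) before diverging; nothing deeper is shared.
Longest shared-prefix length: 5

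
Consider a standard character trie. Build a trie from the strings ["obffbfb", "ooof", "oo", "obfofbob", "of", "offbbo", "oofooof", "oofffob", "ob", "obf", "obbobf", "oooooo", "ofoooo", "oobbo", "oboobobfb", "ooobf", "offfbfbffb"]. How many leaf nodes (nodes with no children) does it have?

13

Leaves are exactly the stored words that no other stored word extends.
Those words: "obbobf", "obffbfb", "obfofbob", "oboobobfb", "offbbo", "offfbfbffb", "ofoooo", "oobbo", "oofffob", "oofooof", "ooobf", "ooof", "oooooo"
Leaf count: 13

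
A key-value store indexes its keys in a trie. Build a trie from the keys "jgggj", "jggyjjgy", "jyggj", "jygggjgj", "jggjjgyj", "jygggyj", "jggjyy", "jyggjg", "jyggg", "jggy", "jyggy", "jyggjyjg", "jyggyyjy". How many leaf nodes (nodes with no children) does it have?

9

Leaves are exactly the stored words that no other stored word extends.
Those words: "jgggj", "jggjjgyj", "jggjyy", "jggyjjgy", "jygggjgj", "jygggyj", "jyggjg", "jyggjyjg", "jyggyyjy"
Leaf count: 9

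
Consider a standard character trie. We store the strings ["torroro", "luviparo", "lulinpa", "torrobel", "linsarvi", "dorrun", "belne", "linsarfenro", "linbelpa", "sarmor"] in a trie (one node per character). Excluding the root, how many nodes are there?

57

Trace insertions, counting only characters that open a new branch:
  "torroro" → 7 new (t, o, r, r, o, r, o)
  "luviparo" → 8 new (l, u, v, i, p, a, r, o)
  "lulinpa" → prefix "lu" already present; 5 new (l, i, n, p, a)
  "torrobel" → prefix "torro" already present; 3 new (b, e, l)
  "linsarvi" → prefix "l" already present; 7 new (i, n, s, a, r, v, i)
  "dorrun" → 6 new (d, o, r, r, u, n)
  "belne" → 5 new (b, e, l, n, e)
  "linsarfenro" → prefix "linsar" already present; 5 new (f, e, n, r, o)
  "linbelpa" → prefix "lin" already present; 5 new (b, e, l, p, a)
  "sarmor" → 6 new (s, a, r, m, o, r)
Total nodes = 7 + 8 + 5 + 3 + 7 + 6 + 5 + 5 + 5 + 6 = 57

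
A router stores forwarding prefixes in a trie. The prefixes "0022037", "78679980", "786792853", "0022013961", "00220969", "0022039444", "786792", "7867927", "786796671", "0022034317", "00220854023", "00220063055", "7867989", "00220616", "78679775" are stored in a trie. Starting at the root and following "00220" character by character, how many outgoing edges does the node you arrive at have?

6

The children of the "00220" node are the distinct next characters among strings starting with "00220".
Characters that immediately follow "00220" among the stored strings: {0, 1, 3, 6, 8, 9}.
That node has 6 child edges.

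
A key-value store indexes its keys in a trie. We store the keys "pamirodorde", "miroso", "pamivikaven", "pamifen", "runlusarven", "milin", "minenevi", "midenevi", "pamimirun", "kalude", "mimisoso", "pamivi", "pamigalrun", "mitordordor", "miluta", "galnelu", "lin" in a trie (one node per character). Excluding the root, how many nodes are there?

98

Count nodes per top-level branch (shared prefixes stored once):
  'g'-branch (galnelu): 7 nodes
  'k'-branch (kalude): 6 nodes
  'l'-branch (lin): 3 nodes
  'm'-branch (midenevi, milin, miluta, mimisoso, minenevi, miroso, mitordordor): 39 nodes
  'p'-branch (pamifen, pamigalrun, pamimirun, pamirodorde, pamivi, pamivikaven): 32 nodes
  'r'-branch (runlusarven): 11 nodes
Sum: 98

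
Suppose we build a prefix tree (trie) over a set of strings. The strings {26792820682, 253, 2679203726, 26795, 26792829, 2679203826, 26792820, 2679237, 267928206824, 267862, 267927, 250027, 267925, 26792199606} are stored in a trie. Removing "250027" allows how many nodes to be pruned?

After clearing the end-marker at "250027", prune upward until reaching a node still needed by another word.
The suffix "0027" (4 nodes) is used only by "250027"; the node for "25" still has the child "3", so pruning stops there.
Nodes removed: 4

4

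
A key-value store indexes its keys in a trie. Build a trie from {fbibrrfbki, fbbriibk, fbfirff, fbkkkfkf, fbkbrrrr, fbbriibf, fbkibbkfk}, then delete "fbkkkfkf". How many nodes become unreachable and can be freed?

A node on "fbkkkfkf"'s path can go only if nothing else ends at it or branches off below it.
The suffix "kkfkf" (5 nodes) is used only by "fbkkkfkf"; the node for "fbk" still has the child "b", so pruning stops there.
Nodes removed: 5

5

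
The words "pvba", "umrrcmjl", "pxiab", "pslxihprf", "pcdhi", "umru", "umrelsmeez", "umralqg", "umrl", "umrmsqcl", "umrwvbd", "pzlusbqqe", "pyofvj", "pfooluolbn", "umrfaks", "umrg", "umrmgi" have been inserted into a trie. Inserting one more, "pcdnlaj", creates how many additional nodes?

4

Walking "pcdnlaj" from the root, the first 3 characters ("pcd") follow existing edges; "n" is the first miss.
So 7 − 3 = 4 new nodes.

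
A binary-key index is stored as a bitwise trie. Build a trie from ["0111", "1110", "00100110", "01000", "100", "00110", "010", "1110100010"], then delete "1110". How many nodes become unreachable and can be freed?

0

A node on "1110"'s path can go only if nothing else ends at it or branches off below it.
Every node on "1110" is still needed (e.g. by "1110100010"), so nothing is freed.
Nodes removed: 0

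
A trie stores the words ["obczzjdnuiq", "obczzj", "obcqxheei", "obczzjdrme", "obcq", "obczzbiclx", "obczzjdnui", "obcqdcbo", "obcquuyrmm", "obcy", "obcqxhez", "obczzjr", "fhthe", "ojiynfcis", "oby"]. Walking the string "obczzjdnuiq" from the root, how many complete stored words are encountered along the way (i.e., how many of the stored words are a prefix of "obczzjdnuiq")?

3

Traverse "obczzjdnuiq" character by character; count nodes along the way that are marked as word ends.
Prefixes of the query that are stored words: "obczzj", "obczzjdnui", "obczzjdnuiq"
Count: 3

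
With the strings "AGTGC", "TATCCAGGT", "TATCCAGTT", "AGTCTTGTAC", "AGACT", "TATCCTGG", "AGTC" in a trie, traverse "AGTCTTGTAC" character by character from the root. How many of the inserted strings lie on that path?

2

Walk "AGTCTTGTAC" from the root; an end-of-word marker is hit whenever a stored word is a prefix of "AGTCTTGTAC".
Prefixes of the query that are stored words: "AGTC", "AGTCTTGTAC"
Count: 2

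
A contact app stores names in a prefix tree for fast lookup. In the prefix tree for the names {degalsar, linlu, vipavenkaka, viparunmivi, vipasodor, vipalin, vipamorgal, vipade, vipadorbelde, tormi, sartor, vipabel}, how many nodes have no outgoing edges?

Leaves are exactly the stored words that no other stored word extends.
Those words: "degalsar", "linlu", "sartor", "tormi", "vipabel", "vipade", "vipadorbelde", "vipalin", "vipamorgal", "viparunmivi", "vipasodor", "vipavenkaka"
Leaf count: 12

12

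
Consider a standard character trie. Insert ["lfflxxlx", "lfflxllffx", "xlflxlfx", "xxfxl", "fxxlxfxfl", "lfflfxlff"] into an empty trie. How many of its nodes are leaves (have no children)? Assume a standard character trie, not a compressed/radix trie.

6

Leaves are exactly the stored words that no other stored word extends.
Those words: "fxxlxfxfl", "lfflfxlff", "lfflxllffx", "lfflxxlx", "xlflxlfx", "xxfxl"
Leaf count: 6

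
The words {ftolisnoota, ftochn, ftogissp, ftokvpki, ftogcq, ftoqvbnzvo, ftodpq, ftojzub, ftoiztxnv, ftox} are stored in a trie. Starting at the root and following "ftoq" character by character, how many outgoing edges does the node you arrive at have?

Walk "ftoq" from the root, arriving at one node.
Characters that immediately follow "ftoq" among the stored strings: {v}.
That node has 1 child edge.

1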